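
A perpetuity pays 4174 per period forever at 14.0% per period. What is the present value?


PV = PMT / i
= 4174 / 0.14
= 29814.2857


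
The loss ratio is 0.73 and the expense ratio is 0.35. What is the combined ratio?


Combined ratio = loss ratio + expense ratio
= 0.73 + 0.35
= 1.08


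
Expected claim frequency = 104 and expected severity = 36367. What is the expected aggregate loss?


E[S] = E[N] * E[X]
= 104 * 36367
= 3.7822e+06


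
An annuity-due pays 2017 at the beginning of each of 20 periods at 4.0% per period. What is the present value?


PV_due = PMT * (1-(1+i)^(-n))/i * (1+i)
PV_immediate = 27411.6882
PV_due = 27411.6882 * 1.04
= 28508.1558


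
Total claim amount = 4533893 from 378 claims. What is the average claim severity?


severity = total / number
= 4533893 / 378
= 11994.4259


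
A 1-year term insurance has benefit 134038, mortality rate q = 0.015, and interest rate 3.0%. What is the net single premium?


NSP = benefit * q * v
v = 1/(1+i) = 0.970874
NSP = 134038 * 0.015 * 0.970874
= 1952.0097


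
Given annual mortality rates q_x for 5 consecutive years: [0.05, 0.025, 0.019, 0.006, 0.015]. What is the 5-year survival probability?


p_k = 1 - q_k for each year
Survival = product of (1 - q_k)
= 0.95 * 0.975 * 0.981 * 0.994 * 0.985
= 0.8897


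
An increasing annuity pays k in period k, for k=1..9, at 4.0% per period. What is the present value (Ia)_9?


(Ia)_n = sum_{k=1}^{n} k * v^k, v = 1/(1+i)
v = 0.961538
Sum computed term by term:
(Ia)_9 = 35.2366


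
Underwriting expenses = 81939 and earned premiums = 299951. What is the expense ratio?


Expense ratio = expenses / premiums
= 81939 / 299951
= 0.2732


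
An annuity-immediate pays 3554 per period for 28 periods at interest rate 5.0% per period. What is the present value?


PV = PMT * (1 - (1+i)^(-n)) / i
= 3554 * (1 - (1+0.05)^(-28)) / 0.05
= 3554 * (1 - 0.255094) / 0.05
= 3554 * 14.898127
= 52947.9443


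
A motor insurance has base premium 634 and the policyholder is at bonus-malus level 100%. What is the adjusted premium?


adjusted = base * BM_level / 100
= 634 * 100 / 100
= 634 * 1.0
= 634.0


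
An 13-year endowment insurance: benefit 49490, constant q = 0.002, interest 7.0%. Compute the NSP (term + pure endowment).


Term component = 818.9167
Pure endowment = 13_p_x * v^13 * benefit = 0.97431 * 0.414964 * 49490 = 20008.9998
NSP = 20827.9165


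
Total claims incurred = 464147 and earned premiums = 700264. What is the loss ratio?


Loss ratio = claims / premiums
= 464147 / 700264
= 0.6628


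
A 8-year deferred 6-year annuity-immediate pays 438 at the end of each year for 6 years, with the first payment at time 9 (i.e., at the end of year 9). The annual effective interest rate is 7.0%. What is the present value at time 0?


PV at time 8 of the 6-year annuity-immediate:
a_n = 438 * (1-(1+0.07)^(-6))/0.07 = 2087.7444
Discount back 8 years to time 0:
PV = 2087.7444 * (1+0.07)^(-8)
= 2087.7444 * 0.582009
= 1215.0862


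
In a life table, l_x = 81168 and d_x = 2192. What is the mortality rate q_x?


q_x = d_x / l_x
= 2192 / 81168
= 0.027


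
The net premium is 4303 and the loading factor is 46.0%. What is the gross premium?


Gross = net * (1 + loading)
= 4303 * (1 + 0.46)
= 4303 * 1.46
= 6282.38


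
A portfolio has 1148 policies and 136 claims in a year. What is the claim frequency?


frequency = claims / policies
= 136 / 1148
= 0.1185


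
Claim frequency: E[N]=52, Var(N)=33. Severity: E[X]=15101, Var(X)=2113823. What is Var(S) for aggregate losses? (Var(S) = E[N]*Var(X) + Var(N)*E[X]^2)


Var(S) = E[N]*Var(X) + Var(N)*E[X]^2
= 52*2113823 + 33*15101^2
= 109918796 + 7525326633
= 7.6352e+09


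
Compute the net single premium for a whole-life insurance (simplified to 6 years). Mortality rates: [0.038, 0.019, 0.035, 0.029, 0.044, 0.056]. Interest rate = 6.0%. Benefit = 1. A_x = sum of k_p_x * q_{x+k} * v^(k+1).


v = 0.943396
Year 0: k_p_x=1.0, q=0.038, term=0.035849
Year 1: k_p_x=0.962, q=0.019, term=0.016267
Year 2: k_p_x=0.943722, q=0.035, term=0.027733
Year 3: k_p_x=0.910692, q=0.029, term=0.020919
Year 4: k_p_x=0.884282, q=0.044, term=0.029075
Year 5: k_p_x=0.845373, q=0.056, term=0.033373
A_x = 0.1632


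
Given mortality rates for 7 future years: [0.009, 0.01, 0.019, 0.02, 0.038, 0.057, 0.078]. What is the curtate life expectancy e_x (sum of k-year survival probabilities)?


e_x = sum_{k=1}^{n} k_p_x
k_p_x values:
  1_p_x = 0.991
  2_p_x = 0.98109
  3_p_x = 0.962449
  4_p_x = 0.9432
  5_p_x = 0.907359
  6_p_x = 0.855639
  7_p_x = 0.788899
e_x = 6.4296


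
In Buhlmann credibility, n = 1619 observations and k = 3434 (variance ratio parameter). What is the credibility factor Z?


Z = n / (n + k)
= 1619 / (1619 + 3434)
= 1619 / 5053
= 0.3204


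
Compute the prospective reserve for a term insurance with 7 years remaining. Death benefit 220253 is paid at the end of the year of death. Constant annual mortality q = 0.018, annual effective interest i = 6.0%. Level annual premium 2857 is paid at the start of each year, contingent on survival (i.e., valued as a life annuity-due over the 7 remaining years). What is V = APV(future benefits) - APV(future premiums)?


v = 1/(1+i) = 0.943396
APV(future benefits) per unit = sum_{k=0}^{6} k_p_x * q * v^(k+1) = 0.095619
APV(future benefits) = 220253 * 0.095619 = 21060.3395
Life annuity-due factor ä_{x:7} = sum_{k=0}^{6} k_p_x * v^k = 5.630888
APV(future premiums) = 2857 * 5.630888 = 16087.4472
V = 21060.3395 - 16087.4472
= 4972.8922


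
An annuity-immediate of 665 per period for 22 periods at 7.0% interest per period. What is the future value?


FV = PMT * ((1+i)^n - 1) / i
= 665 * ((1.07)^22 - 1) / 0.07
= 665 * (4.430402 - 1) / 0.07
= 32588.8165


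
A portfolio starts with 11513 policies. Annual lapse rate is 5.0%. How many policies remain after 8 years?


remaining = initial * (1 - lapse)^years
= 11513 * (1 - 0.05)^8
= 11513 * 0.66342
= 7637.9594


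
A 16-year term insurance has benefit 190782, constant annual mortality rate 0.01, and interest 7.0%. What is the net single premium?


NSP = benefit * sum_{k=0}^{n-1} k_p_x * q * v^(k+1)
With constant q=0.01, v=0.934579
Sum = 0.088948
NSP = 190782 * 0.088948
= 16969.6247


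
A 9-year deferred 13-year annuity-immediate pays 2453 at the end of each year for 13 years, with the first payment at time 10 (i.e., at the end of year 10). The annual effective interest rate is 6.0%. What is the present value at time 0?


PV at time 9 of the 13-year annuity-immediate:
a_n = 2453 * (1-(1+0.06)^(-13))/0.06 = 21715.6313
Discount back 9 years to time 0:
PV = 21715.6313 * (1+0.06)^(-9)
= 21715.6313 * 0.591898
= 12853.4488


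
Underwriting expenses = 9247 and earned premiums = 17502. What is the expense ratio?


Expense ratio = expenses / premiums
= 9247 / 17502
= 0.5283


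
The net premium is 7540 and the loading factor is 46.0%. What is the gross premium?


Gross = net * (1 + loading)
= 7540 * (1 + 0.46)
= 7540 * 1.46
= 11008.4


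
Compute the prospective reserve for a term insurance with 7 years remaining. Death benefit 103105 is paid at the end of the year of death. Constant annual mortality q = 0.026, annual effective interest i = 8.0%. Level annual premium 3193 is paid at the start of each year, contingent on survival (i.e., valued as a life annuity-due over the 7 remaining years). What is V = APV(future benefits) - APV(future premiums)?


v = 1/(1+i) = 0.925926
APV(future benefits) per unit = sum_{k=0}^{6} k_p_x * q * v^(k+1) = 0.126265
APV(future benefits) = 103105 * 0.126265 = 13018.5196
Life annuity-due factor ä_{x:7} = sum_{k=0}^{6} k_p_x * v^k = 5.24484
APV(future premiums) = 3193 * 5.24484 = 16746.7756
V = 13018.5196 - 16746.7756
= -3728.256


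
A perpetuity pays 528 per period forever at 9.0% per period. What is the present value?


PV = PMT / i
= 528 / 0.09
= 5866.6667


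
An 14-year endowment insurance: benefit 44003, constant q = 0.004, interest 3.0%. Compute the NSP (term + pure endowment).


Term component = 1941.0885
Pure endowment = 14_p_x * v^14 * benefit = 0.945433 * 0.661118 * 44003 = 27503.7479
NSP = 29444.8364


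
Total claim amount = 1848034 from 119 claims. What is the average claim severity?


severity = total / number
= 1848034 / 119
= 15529.6975


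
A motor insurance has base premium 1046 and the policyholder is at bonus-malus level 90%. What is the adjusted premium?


adjusted = base * BM_level / 100
= 1046 * 90 / 100
= 1046 * 0.9
= 941.4


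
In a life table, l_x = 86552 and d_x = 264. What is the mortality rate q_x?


q_x = d_x / l_x
= 264 / 86552
= 0.0031


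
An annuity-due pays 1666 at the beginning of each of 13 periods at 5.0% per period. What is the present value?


PV_due = PMT * (1-(1+i)^(-n))/i * (1+i)
PV_immediate = 15649.6926
PV_due = 15649.6926 * 1.05
= 16432.1772


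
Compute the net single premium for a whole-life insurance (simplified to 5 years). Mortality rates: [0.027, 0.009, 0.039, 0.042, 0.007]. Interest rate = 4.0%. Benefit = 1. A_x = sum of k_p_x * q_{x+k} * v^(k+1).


v = 0.961538
Year 0: k_p_x=1.0, q=0.027, term=0.025962
Year 1: k_p_x=0.973, q=0.009, term=0.008096
Year 2: k_p_x=0.964243, q=0.039, term=0.033431
Year 3: k_p_x=0.926638, q=0.042, term=0.033268
Year 4: k_p_x=0.887719, q=0.007, term=0.005107
A_x = 0.1059


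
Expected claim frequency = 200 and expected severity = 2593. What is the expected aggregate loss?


E[S] = E[N] * E[X]
= 200 * 2593
= 518600


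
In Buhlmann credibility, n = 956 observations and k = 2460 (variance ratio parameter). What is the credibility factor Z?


Z = n / (n + k)
= 956 / (956 + 2460)
= 956 / 3416
= 0.2799


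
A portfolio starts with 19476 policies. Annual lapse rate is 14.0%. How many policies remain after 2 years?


remaining = initial * (1 - lapse)^years
= 19476 * (1 - 0.14)^2
= 19476 * 0.7396
= 14404.4496


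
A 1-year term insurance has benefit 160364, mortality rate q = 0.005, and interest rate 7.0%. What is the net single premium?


NSP = benefit * q * v
v = 1/(1+i) = 0.934579
NSP = 160364 * 0.005 * 0.934579
= 749.3645


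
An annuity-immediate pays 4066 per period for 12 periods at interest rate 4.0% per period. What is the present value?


PV = PMT * (1 - (1+i)^(-n)) / i
= 4066 * (1 - (1+0.04)^(-12)) / 0.04
= 4066 * (1 - 0.624597) / 0.04
= 4066 * 9.385074
= 38159.7099


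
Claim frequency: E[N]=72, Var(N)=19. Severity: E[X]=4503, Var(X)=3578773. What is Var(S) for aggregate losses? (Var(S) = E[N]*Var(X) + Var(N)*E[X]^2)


Var(S) = E[N]*Var(X) + Var(N)*E[X]^2
= 72*3578773 + 19*4503^2
= 257671656 + 385263171
= 6.4293e+08


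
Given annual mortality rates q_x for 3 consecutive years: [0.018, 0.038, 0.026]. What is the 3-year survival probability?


p_k = 1 - q_k for each year
Survival = product of (1 - q_k)
= 0.982 * 0.962 * 0.974
= 0.9201


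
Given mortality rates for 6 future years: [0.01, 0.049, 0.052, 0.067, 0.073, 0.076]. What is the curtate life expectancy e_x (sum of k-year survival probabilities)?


e_x = sum_{k=1}^{n} k_p_x
k_p_x values:
  1_p_x = 0.99
  2_p_x = 0.94149
  3_p_x = 0.892533
  4_p_x = 0.832733
  5_p_x = 0.771943
  6_p_x = 0.713276
e_x = 5.142


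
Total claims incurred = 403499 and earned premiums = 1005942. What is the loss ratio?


Loss ratio = claims / premiums
= 403499 / 1005942
= 0.4011


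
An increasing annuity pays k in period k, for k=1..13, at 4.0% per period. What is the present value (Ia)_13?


(Ia)_n = sum_{k=1}^{n} k * v^k, v = 1/(1+i)
v = 0.961538
Sum computed term by term:
(Ia)_13 = 64.4403


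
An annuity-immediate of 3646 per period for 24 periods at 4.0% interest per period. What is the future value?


FV = PMT * ((1+i)^n - 1) / i
= 3646 * ((1.04)^24 - 1) / 0.04
= 3646 * (2.563304 - 1) / 0.04
= 142495.1746


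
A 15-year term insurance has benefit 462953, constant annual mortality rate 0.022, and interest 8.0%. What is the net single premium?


NSP = benefit * sum_{k=0}^{n-1} k_p_x * q * v^(k+1)
With constant q=0.022, v=0.925926
Sum = 0.166984
NSP = 462953 * 0.166984
= 77305.7565


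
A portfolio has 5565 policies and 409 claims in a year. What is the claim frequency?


frequency = claims / policies
= 409 / 5565
= 0.0735


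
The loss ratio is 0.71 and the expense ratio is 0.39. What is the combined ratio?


Combined ratio = loss ratio + expense ratio
= 0.71 + 0.39
= 1.1


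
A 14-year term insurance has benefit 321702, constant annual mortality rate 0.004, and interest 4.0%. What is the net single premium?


NSP = benefit * sum_{k=0}^{n-1} k_p_x * q * v^(k+1)
With constant q=0.004, v=0.961538
Sum = 0.041276
NSP = 321702 * 0.041276
= 13278.5725


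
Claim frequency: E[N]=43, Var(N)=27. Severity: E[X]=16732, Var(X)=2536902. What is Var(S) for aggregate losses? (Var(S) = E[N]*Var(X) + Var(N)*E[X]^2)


Var(S) = E[N]*Var(X) + Var(N)*E[X]^2
= 43*2536902 + 27*16732^2
= 109086786 + 7558915248
= 7.6680e+09


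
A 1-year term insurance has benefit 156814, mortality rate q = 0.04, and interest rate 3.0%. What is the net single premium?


NSP = benefit * q * v
v = 1/(1+i) = 0.970874
NSP = 156814 * 0.04 * 0.970874
= 6089.8641


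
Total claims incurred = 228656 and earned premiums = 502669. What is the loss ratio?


Loss ratio = claims / premiums
= 228656 / 502669
= 0.4549


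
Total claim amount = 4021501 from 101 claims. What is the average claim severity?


severity = total / number
= 4021501 / 101
= 39816.8416


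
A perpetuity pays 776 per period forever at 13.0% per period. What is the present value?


PV = PMT / i
= 776 / 0.13
= 5969.2308


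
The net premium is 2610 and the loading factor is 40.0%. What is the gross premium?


Gross = net * (1 + loading)
= 2610 * (1 + 0.4)
= 2610 * 1.4
= 3654.0


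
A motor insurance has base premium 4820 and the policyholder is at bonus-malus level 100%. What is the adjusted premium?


adjusted = base * BM_level / 100
= 4820 * 100 / 100
= 4820 * 1.0
= 4820.0


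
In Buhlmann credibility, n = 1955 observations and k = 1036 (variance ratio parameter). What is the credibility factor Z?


Z = n / (n + k)
= 1955 / (1955 + 1036)
= 1955 / 2991
= 0.6536


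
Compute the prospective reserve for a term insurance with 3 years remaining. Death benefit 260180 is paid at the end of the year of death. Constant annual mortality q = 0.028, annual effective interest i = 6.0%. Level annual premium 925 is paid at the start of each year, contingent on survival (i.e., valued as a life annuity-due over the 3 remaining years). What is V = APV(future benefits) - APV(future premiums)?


v = 1/(1+i) = 0.943396
APV(future benefits) per unit = sum_{k=0}^{2} k_p_x * q * v^(k+1) = 0.072848
APV(future benefits) = 260180 * 0.072848 = 18953.719
Life annuity-due factor ä_{x:3} = sum_{k=0}^{2} k_p_x * v^k = 2.757836
APV(future premiums) = 925 * 2.757836 = 2550.9979
V = 18953.719 - 2550.9979
= 16402.7211


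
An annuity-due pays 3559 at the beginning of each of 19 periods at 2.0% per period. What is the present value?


PV_due = PMT * (1-(1+i)^(-n))/i * (1+i)
PV_immediate = 55799.6463
PV_due = 55799.6463 * 1.02
= 56915.6392


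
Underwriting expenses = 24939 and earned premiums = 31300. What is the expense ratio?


Expense ratio = expenses / premiums
= 24939 / 31300
= 0.7968


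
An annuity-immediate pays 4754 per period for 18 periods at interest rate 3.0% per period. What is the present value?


PV = PMT * (1 - (1+i)^(-n)) / i
= 4754 * (1 - (1+0.03)^(-18)) / 0.03
= 4754 * (1 - 0.587395) / 0.03
= 4754 * 13.753513
= 65384.2012


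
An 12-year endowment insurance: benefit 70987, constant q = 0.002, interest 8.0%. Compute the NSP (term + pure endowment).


Term component = 1060.1525
Pure endowment = 12_p_x * v^12 * benefit = 0.976262 * 0.397114 * 70987 = 27520.7492
NSP = 28580.9016


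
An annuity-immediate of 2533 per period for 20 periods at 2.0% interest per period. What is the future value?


FV = PMT * ((1+i)^n - 1) / i
= 2533 * ((1.02)^20 - 1) / 0.02
= 2533 * (1.485947 - 1) / 0.02
= 61545.2377


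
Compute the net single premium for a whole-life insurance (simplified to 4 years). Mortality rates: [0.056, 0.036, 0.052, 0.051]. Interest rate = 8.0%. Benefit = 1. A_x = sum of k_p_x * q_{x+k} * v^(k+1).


v = 0.925926
Year 0: k_p_x=1.0, q=0.056, term=0.051852
Year 1: k_p_x=0.944, q=0.036, term=0.029136
Year 2: k_p_x=0.910016, q=0.052, term=0.037565
Year 3: k_p_x=0.862695, q=0.051, term=0.032339
A_x = 0.1509


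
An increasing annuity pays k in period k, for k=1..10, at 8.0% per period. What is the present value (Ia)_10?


(Ia)_n = sum_{k=1}^{n} k * v^k, v = 1/(1+i)
v = 0.925926
Sum computed term by term:
(Ia)_10 = 32.6869


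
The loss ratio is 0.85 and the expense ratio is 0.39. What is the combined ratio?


Combined ratio = loss ratio + expense ratio
= 0.85 + 0.39
= 1.24


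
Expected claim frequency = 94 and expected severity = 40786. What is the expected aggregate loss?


E[S] = E[N] * E[X]
= 94 * 40786
= 3.8339e+06


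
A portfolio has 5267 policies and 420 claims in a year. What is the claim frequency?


frequency = claims / policies
= 420 / 5267
= 0.0797


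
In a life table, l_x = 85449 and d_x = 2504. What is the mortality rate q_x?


q_x = d_x / l_x
= 2504 / 85449
= 0.0293


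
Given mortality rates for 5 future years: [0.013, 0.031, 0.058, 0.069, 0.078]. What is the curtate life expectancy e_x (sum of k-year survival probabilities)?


e_x = sum_{k=1}^{n} k_p_x
k_p_x values:
  1_p_x = 0.987
  2_p_x = 0.956403
  3_p_x = 0.900932
  4_p_x = 0.838767
  5_p_x = 0.773343
e_x = 4.4564


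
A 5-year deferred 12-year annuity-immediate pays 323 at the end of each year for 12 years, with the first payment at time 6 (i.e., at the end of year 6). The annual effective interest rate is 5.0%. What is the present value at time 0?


PV at time 5 of the 12-year annuity-immediate:
a_n = 323 * (1-(1+0.05)^(-12))/0.05 = 2862.8303
Discount back 5 years to time 0:
PV = 2862.8303 * (1+0.05)^(-5)
= 2862.8303 * 0.783526
= 2243.1024


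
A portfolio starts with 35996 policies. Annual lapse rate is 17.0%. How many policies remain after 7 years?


remaining = initial * (1 - lapse)^years
= 35996 * (1 - 0.17)^7
= 35996 * 0.271361
= 9767.8929


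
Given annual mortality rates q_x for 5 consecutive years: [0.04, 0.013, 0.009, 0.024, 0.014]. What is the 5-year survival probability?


p_k = 1 - q_k for each year
Survival = product of (1 - q_k)
= 0.96 * 0.987 * 0.991 * 0.976 * 0.986
= 0.9036


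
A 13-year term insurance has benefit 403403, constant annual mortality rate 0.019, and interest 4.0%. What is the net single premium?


NSP = benefit * sum_{k=0}^{n-1} k_p_x * q * v^(k+1)
With constant q=0.019, v=0.961538
Sum = 0.171316
NSP = 403403 * 0.171316
= 69109.3261


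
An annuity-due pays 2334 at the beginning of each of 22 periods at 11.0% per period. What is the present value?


PV_due = PMT * (1-(1+i)^(-n))/i * (1+i)
PV_immediate = 19082.175
PV_due = 19082.175 * 1.11
= 21181.2143


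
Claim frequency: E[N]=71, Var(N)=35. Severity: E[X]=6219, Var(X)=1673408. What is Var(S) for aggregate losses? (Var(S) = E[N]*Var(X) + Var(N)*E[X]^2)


Var(S) = E[N]*Var(X) + Var(N)*E[X]^2
= 71*1673408 + 35*6219^2
= 118811968 + 1353658635
= 1.4725e+09


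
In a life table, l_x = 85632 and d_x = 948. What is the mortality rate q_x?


q_x = d_x / l_x
= 948 / 85632
= 0.0111


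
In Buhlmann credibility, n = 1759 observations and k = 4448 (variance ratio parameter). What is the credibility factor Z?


Z = n / (n + k)
= 1759 / (1759 + 4448)
= 1759 / 6207
= 0.2834


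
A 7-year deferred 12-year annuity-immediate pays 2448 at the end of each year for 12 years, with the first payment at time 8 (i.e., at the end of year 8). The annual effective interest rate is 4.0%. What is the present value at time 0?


PV at time 7 of the 12-year annuity-immediate:
a_n = 2448 * (1-(1+0.04)^(-12))/0.04 = 22974.6606
Discount back 7 years to time 0:
PV = 22974.6606 * (1+0.04)^(-7)
= 22974.6606 * 0.759918
= 17458.8538


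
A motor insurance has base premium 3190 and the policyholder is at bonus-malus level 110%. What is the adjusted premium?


adjusted = base * BM_level / 100
= 3190 * 110 / 100
= 3190 * 1.1
= 3509.0


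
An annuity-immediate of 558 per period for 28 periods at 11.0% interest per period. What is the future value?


FV = PMT * ((1+i)^n - 1) / i
= 558 * ((1.11)^28 - 1) / 0.11
= 558 * (18.579901 - 1) / 0.11
= 89178.0455


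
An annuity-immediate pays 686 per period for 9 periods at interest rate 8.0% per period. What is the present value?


PV = PMT * (1 - (1+i)^(-n)) / i
= 686 * (1 - (1+0.08)^(-9)) / 0.08
= 686 * (1 - 0.500249) / 0.08
= 686 * 6.246888
= 4285.3651


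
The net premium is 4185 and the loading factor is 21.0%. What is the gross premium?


Gross = net * (1 + loading)
= 4185 * (1 + 0.21)
= 4185 * 1.21
= 5063.85


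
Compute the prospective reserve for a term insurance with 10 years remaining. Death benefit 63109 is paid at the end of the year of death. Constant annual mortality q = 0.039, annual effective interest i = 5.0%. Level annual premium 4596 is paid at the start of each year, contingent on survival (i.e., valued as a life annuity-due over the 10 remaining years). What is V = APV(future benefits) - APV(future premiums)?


v = 1/(1+i) = 0.952381
APV(future benefits) per unit = sum_{k=0}^{9} k_p_x * q * v^(k+1) = 0.257478
APV(future benefits) = 63109 * 0.257478 = 16249.2037
Life annuity-due factor ä_{x:10} = sum_{k=0}^{9} k_p_x * v^k = 6.932111
APV(future premiums) = 4596 * 6.932111 = 31859.9799
V = 16249.2037 - 31859.9799
= -15610.7762


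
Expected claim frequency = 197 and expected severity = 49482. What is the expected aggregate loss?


E[S] = E[N] * E[X]
= 197 * 49482
= 9.7480e+06


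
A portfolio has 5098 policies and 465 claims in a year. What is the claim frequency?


frequency = claims / policies
= 465 / 5098
= 0.0912


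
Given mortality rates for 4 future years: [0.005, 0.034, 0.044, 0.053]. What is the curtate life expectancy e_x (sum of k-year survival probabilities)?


e_x = sum_{k=1}^{n} k_p_x
k_p_x values:
  1_p_x = 0.995
  2_p_x = 0.96117
  3_p_x = 0.918879
  4_p_x = 0.870178
e_x = 3.7452


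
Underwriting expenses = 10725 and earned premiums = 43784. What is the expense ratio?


Expense ratio = expenses / premiums
= 10725 / 43784
= 0.245


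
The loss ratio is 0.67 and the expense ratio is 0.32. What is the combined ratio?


Combined ratio = loss ratio + expense ratio
= 0.67 + 0.32
= 0.99


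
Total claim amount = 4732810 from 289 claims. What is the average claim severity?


severity = total / number
= 4732810 / 289
= 16376.5052


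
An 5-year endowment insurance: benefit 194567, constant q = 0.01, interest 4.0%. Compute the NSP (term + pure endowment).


Term component = 8496.9549
Pure endowment = 5_p_x * v^5 * benefit = 0.95099 * 0.821927 * 194567 = 152082.2255
NSP = 160579.1804


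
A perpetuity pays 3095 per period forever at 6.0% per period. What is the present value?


PV = PMT / i
= 3095 / 0.06
= 51583.3333


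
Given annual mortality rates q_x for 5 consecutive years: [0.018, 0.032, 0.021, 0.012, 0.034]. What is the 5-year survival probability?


p_k = 1 - q_k for each year
Survival = product of (1 - q_k)
= 0.982 * 0.968 * 0.979 * 0.988 * 0.966
= 0.8882


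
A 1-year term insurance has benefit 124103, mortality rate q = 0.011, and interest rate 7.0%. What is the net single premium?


NSP = benefit * q * v
v = 1/(1+i) = 0.934579
NSP = 124103 * 0.011 * 0.934579
= 1275.8252


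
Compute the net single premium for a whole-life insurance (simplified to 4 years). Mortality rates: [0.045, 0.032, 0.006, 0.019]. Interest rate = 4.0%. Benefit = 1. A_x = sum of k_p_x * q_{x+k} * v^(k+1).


v = 0.961538
Year 0: k_p_x=1.0, q=0.045, term=0.043269
Year 1: k_p_x=0.955, q=0.032, term=0.028254
Year 2: k_p_x=0.92444, q=0.006, term=0.004931
Year 3: k_p_x=0.918893, q=0.019, term=0.014924
A_x = 0.0914


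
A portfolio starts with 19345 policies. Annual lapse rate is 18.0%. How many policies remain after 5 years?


remaining = initial * (1 - lapse)^years
= 19345 * (1 - 0.18)^5
= 19345 * 0.37074
= 7171.9623


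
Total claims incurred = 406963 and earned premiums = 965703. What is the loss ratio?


Loss ratio = claims / premiums
= 406963 / 965703
= 0.4214


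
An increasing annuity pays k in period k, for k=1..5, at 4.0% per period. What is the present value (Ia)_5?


(Ia)_n = sum_{k=1}^{n} k * v^k, v = 1/(1+i)
v = 0.961538
Sum computed term by term:
(Ia)_5 = 13.0065


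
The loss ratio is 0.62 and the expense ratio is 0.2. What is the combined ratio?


Combined ratio = loss ratio + expense ratio
= 0.62 + 0.2
= 0.82


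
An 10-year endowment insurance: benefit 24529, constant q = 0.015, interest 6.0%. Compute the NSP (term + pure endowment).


Term component = 2550.6776
Pure endowment = 10_p_x * v^10 * benefit = 0.85973 * 0.558395 * 24529 = 11775.6122
NSP = 14326.2898


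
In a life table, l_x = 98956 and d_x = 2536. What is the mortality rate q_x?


q_x = d_x / l_x
= 2536 / 98956
= 0.0256


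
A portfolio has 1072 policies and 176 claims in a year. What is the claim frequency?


frequency = claims / policies
= 176 / 1072
= 0.1642


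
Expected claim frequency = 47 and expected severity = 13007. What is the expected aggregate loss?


E[S] = E[N] * E[X]
= 47 * 13007
= 611329


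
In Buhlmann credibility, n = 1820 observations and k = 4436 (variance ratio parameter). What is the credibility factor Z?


Z = n / (n + k)
= 1820 / (1820 + 4436)
= 1820 / 6256
= 0.2909


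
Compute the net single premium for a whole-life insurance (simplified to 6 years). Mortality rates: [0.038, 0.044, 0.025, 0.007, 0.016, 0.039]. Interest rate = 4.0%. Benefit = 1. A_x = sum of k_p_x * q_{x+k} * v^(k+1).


v = 0.961538
Year 0: k_p_x=1.0, q=0.038, term=0.036538
Year 1: k_p_x=0.962, q=0.044, term=0.039135
Year 2: k_p_x=0.919672, q=0.025, term=0.02044
Year 3: k_p_x=0.89668, q=0.007, term=0.005365
Year 4: k_p_x=0.890403, q=0.016, term=0.01171
Year 5: k_p_x=0.876157, q=0.039, term=0.027005
A_x = 0.1402


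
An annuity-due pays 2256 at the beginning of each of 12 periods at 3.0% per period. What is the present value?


PV_due = PMT * (1-(1+i)^(-n))/i * (1+i)
PV_immediate = 22456.233
PV_due = 22456.233 * 1.03
= 23129.92


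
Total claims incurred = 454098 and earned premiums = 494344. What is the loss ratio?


Loss ratio = claims / premiums
= 454098 / 494344
= 0.9186


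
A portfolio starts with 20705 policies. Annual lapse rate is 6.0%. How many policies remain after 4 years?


remaining = initial * (1 - lapse)^years
= 20705 * (1 - 0.06)^4
= 20705 * 0.780749
= 16165.4072


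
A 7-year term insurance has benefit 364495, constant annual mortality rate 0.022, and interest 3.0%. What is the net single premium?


NSP = benefit * sum_{k=0}^{n-1} k_p_x * q * v^(k+1)
With constant q=0.022, v=0.970874
Sum = 0.128682
NSP = 364495 * 0.128682
= 46903.839


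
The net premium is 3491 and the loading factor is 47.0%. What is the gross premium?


Gross = net * (1 + loading)
= 3491 * (1 + 0.47)
= 3491 * 1.47
= 5131.77


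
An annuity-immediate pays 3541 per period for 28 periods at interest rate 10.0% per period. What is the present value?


PV = PMT * (1 - (1+i)^(-n)) / i
= 3541 * (1 - (1+0.1)^(-28)) / 0.1
= 3541 * (1 - 0.069343) / 0.1
= 3541 * 9.306567
= 32954.552


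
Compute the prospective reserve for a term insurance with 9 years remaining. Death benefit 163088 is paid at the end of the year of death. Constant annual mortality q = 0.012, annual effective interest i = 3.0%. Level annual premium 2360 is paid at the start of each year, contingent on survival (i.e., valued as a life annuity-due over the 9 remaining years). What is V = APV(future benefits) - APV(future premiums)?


v = 1/(1+i) = 0.970874
APV(future benefits) per unit = sum_{k=0}^{8} k_p_x * q * v^(k+1) = 0.089284
APV(future benefits) = 163088 * 0.089284 = 14561.0762
Life annuity-due factor ä_{x:9} = sum_{k=0}^{8} k_p_x * v^k = 7.663505
APV(future premiums) = 2360 * 7.663505 = 18085.8719
V = 14561.0762 - 18085.8719
= -3524.7957


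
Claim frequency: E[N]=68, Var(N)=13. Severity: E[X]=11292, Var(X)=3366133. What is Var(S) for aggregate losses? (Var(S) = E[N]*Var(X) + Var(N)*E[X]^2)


Var(S) = E[N]*Var(X) + Var(N)*E[X]^2
= 68*3366133 + 13*11292^2
= 228897044 + 1657620432
= 1.8865e+09


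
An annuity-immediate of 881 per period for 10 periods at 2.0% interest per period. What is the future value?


FV = PMT * ((1+i)^n - 1) / i
= 881 * ((1.02)^10 - 1) / 0.02
= 881 * (1.218994 - 1) / 0.02
= 9646.7042


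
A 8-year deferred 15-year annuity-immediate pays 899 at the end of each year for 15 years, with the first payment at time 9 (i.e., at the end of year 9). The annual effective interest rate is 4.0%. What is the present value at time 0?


PV at time 8 of the 15-year annuity-immediate:
a_n = 899 * (1-(1+0.04)^(-15))/0.04 = 9995.4303
Discount back 8 years to time 0:
PV = 9995.4303 * (1+0.04)^(-8)
= 9995.4303 * 0.73069
= 7303.563


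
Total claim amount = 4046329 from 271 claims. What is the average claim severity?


severity = total / number
= 4046329 / 271
= 14931.1033


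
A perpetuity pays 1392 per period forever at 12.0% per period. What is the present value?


PV = PMT / i
= 1392 / 0.12
= 11600.0


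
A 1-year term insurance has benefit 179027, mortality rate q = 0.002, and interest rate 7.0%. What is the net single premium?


NSP = benefit * q * v
v = 1/(1+i) = 0.934579
NSP = 179027 * 0.002 * 0.934579
= 334.6299


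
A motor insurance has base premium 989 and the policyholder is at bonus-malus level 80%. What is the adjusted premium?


adjusted = base * BM_level / 100
= 989 * 80 / 100
= 989 * 0.8
= 791.2


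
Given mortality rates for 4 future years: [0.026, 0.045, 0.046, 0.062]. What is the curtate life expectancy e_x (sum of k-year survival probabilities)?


e_x = sum_{k=1}^{n} k_p_x
k_p_x values:
  1_p_x = 0.974
  2_p_x = 0.93017
  3_p_x = 0.887382
  4_p_x = 0.832364
e_x = 3.6239


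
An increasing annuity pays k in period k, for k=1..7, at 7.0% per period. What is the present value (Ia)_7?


(Ia)_n = sum_{k=1}^{n} k * v^k, v = 1/(1+i)
v = 0.934579
Sum computed term by term:
(Ia)_7 = 20.1042


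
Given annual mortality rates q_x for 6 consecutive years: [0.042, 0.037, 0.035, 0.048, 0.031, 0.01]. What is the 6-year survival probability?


p_k = 1 - q_k for each year
Survival = product of (1 - q_k)
= 0.958 * 0.963 * 0.965 * 0.952 * 0.969 * 0.99
= 0.813


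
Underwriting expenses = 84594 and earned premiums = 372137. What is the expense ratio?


Expense ratio = expenses / premiums
= 84594 / 372137
= 0.2273


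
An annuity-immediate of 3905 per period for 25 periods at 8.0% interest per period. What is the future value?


FV = PMT * ((1+i)^n - 1) / i
= 3905 * ((1.08)^25 - 1) / 0.08
= 3905 * (6.848475 - 1) / 0.08
= 285478.6955


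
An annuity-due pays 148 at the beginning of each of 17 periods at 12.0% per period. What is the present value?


PV_due = PMT * (1-(1+i)^(-n))/i * (1+i)
PV_immediate = 1053.7053
PV_due = 1053.7053 * 1.12
= 1180.15


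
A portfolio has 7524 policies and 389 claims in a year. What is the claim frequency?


frequency = claims / policies
= 389 / 7524
= 0.0517


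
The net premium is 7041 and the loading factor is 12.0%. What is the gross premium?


Gross = net * (1 + loading)
= 7041 * (1 + 0.12)
= 7041 * 1.12
= 7885.92


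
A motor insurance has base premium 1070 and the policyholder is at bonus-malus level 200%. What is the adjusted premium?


adjusted = base * BM_level / 100
= 1070 * 200 / 100
= 1070 * 2.0
= 2140.0


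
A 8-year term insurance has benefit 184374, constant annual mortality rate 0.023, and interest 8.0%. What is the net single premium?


NSP = benefit * sum_{k=0}^{n-1} k_p_x * q * v^(k+1)
With constant q=0.023, v=0.925926
Sum = 0.12315
NSP = 184374 * 0.12315
= 22705.5767


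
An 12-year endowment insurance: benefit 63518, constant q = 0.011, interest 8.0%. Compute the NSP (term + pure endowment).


Term component = 5007.9552
Pure endowment = 12_p_x * v^12 * benefit = 0.8757 * 0.397114 * 63518 = 22088.5521
NSP = 27096.5073


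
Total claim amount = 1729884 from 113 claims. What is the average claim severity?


severity = total / number
= 1729884 / 113
= 15308.708


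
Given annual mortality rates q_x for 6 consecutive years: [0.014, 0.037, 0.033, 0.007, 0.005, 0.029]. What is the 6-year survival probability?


p_k = 1 - q_k for each year
Survival = product of (1 - q_k)
= 0.986 * 0.963 * 0.967 * 0.993 * 0.995 * 0.971
= 0.8809


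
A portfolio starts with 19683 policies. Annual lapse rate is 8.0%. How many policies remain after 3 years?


remaining = initial * (1 - lapse)^years
= 19683 * (1 - 0.08)^3
= 19683 * 0.778688
= 15326.9159


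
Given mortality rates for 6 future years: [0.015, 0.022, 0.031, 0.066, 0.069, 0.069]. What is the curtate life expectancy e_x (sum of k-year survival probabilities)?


e_x = sum_{k=1}^{n} k_p_x
k_p_x values:
  1_p_x = 0.985
  2_p_x = 0.96333
  3_p_x = 0.933467
  4_p_x = 0.871858
  5_p_x = 0.8117
  6_p_x = 0.755692
e_x = 5.321


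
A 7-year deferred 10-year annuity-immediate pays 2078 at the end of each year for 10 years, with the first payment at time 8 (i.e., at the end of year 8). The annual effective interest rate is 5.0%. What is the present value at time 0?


PV at time 7 of the 10-year annuity-immediate:
a_n = 2078 * (1-(1+0.05)^(-10))/0.05 = 16045.7652
Discount back 7 years to time 0:
PV = 16045.7652 * (1+0.05)^(-7)
= 16045.7652 * 0.710681
= 11403.4257


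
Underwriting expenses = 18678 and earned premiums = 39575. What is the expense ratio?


Expense ratio = expenses / premiums
= 18678 / 39575
= 0.472


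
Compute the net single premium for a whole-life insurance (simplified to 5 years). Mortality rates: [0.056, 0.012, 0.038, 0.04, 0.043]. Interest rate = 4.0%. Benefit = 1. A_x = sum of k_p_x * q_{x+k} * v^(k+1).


v = 0.961538
Year 0: k_p_x=1.0, q=0.056, term=0.053846
Year 1: k_p_x=0.944, q=0.012, term=0.010473
Year 2: k_p_x=0.932672, q=0.038, term=0.031507
Year 3: k_p_x=0.89723, q=0.04, term=0.030678
Year 4: k_p_x=0.861341, q=0.043, term=0.030442
A_x = 0.1569


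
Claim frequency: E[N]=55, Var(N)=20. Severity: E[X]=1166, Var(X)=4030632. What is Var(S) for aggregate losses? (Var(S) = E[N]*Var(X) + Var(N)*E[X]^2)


Var(S) = E[N]*Var(X) + Var(N)*E[X]^2
= 55*4030632 + 20*1166^2
= 221684760 + 27191120
= 2.4888e+08


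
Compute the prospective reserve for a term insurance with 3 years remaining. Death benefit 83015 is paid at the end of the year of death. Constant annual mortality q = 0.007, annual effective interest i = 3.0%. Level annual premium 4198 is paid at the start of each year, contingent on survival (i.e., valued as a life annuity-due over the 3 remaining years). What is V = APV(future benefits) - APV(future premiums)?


v = 1/(1+i) = 0.970874
APV(future benefits) per unit = sum_{k=0}^{2} k_p_x * q * v^(k+1) = 0.019665
APV(future benefits) = 83015 * 0.019665 = 1632.4669
Life annuity-due factor ä_{x:3} = sum_{k=0}^{2} k_p_x * v^k = 2.893523
APV(future premiums) = 4198 * 2.893523 = 12147.0113
V = 1632.4669 - 12147.0113
= -10514.5444


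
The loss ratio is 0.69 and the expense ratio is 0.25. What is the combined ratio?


Combined ratio = loss ratio + expense ratio
= 0.69 + 0.25
= 0.94


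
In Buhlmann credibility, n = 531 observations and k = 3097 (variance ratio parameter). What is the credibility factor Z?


Z = n / (n + k)
= 531 / (531 + 3097)
= 531 / 3628
= 0.1464


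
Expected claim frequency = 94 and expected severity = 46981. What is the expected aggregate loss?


E[S] = E[N] * E[X]
= 94 * 46981
= 4.4162e+06


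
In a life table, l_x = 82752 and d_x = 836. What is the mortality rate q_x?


q_x = d_x / l_x
= 836 / 82752
= 0.0101


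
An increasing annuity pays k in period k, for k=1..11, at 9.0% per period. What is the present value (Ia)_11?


(Ia)_n = sum_{k=1}^{n} k * v^k, v = 1/(1+i)
v = 0.917431
Sum computed term by term:
(Ia)_11 = 35.0533


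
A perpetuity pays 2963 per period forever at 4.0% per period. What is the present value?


PV = PMT / i
= 2963 / 0.04
= 74075.0


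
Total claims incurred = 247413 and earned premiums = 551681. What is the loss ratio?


Loss ratio = claims / premiums
= 247413 / 551681
= 0.4485


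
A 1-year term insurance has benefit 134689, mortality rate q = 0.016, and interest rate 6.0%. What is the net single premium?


NSP = benefit * q * v
v = 1/(1+i) = 0.943396
NSP = 134689 * 0.016 * 0.943396
= 2033.0415


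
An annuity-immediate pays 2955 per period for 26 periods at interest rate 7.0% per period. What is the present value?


PV = PMT * (1 - (1+i)^(-n)) / i
= 2955 * (1 - (1+0.07)^(-26)) / 0.07
= 2955 * (1 - 0.172195) / 0.07
= 2955 * 11.825779
= 34945.176


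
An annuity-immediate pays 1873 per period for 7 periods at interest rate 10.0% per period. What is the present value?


PV = PMT * (1 - (1+i)^(-n)) / i
= 1873 * (1 - (1+0.1)^(-7)) / 0.1
= 1873 * (1 - 0.513158) / 0.1
= 1873 * 4.868419
= 9118.5484


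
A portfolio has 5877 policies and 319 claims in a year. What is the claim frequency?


frequency = claims / policies
= 319 / 5877
= 0.0543


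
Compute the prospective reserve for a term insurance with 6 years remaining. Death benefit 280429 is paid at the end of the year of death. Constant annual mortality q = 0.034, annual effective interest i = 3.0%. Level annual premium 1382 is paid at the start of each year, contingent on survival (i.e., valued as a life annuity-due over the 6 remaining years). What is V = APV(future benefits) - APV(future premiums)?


v = 1/(1+i) = 0.970874
APV(future benefits) per unit = sum_{k=0}^{5} k_p_x * q * v^(k+1) = 0.169725
APV(future benefits) = 280429 * 0.169725 = 47595.8077
Life annuity-due factor ä_{x:6} = sum_{k=0}^{5} k_p_x * v^k = 5.141669
APV(future premiums) = 1382 * 5.141669 = 7105.7861
V = 47595.8077 - 7105.7861
= 40490.0216


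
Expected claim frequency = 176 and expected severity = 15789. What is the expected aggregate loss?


E[S] = E[N] * E[X]
= 176 * 15789
= 2.7789e+06


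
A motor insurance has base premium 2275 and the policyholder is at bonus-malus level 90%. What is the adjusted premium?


adjusted = base * BM_level / 100
= 2275 * 90 / 100
= 2275 * 0.9
= 2047.5


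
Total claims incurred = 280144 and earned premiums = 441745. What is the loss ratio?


Loss ratio = claims / premiums
= 280144 / 441745
= 0.6342


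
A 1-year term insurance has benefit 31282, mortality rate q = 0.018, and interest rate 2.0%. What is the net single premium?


NSP = benefit * q * v
v = 1/(1+i) = 0.980392
NSP = 31282 * 0.018 * 0.980392
= 552.0353


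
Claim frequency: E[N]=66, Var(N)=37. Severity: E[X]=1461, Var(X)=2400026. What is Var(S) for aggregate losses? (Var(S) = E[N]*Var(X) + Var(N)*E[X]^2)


Var(S) = E[N]*Var(X) + Var(N)*E[X]^2
= 66*2400026 + 37*1461^2
= 158401716 + 78977277
= 2.3738e+08


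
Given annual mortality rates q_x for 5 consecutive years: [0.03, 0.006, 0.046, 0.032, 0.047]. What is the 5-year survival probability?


p_k = 1 - q_k for each year
Survival = product of (1 - q_k)
= 0.97 * 0.994 * 0.954 * 0.968 * 0.953
= 0.8485


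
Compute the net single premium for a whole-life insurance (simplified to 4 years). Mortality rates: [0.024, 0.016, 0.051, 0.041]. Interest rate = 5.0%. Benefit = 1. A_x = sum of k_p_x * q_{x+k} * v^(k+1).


v = 0.952381
Year 0: k_p_x=1.0, q=0.024, term=0.022857
Year 1: k_p_x=0.976, q=0.016, term=0.014164
Year 2: k_p_x=0.960384, q=0.051, term=0.04231
Year 3: k_p_x=0.911404, q=0.041, term=0.030742
A_x = 0.1101
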